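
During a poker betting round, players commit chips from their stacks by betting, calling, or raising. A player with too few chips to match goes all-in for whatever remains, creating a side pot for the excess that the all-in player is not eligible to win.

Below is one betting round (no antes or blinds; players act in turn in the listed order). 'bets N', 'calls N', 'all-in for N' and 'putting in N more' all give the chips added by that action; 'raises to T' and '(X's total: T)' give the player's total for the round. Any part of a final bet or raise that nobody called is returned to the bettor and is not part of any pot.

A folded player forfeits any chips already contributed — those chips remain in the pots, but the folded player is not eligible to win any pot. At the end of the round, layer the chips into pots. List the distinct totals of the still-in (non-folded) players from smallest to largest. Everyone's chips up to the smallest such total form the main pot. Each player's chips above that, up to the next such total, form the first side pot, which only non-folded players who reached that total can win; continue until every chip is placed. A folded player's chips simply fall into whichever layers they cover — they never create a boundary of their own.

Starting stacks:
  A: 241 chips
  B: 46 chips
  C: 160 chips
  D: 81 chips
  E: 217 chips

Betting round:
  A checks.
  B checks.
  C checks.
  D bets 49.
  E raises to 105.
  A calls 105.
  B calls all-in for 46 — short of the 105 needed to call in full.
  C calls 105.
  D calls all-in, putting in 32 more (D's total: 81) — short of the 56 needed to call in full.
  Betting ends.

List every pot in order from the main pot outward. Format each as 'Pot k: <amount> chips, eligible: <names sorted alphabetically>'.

Pot 1: 230 chips, eligible: A, B, C, D, E
Pot 2: 140 chips, eligible: A, C, D, E
Pot 3: 72 chips, eligible: A, C, E

Derivation:
Contributions: A=105, B=46, C=105, D=81, E=105
Pot levels (distinct totals of non-folded players): 46, 81, 105
Layer 1-46: 46 each from A, B, C, D, E = 46*5 = 230 chips; eligible A, B, C, D, E
Layer 47-81: 35 each from A, C, D, E = 35*4 = 140 chips; eligible A, C, D, E
Layer 82-105: 24 each from A, C, E = 24*3 = 72 chips; eligible A, C, E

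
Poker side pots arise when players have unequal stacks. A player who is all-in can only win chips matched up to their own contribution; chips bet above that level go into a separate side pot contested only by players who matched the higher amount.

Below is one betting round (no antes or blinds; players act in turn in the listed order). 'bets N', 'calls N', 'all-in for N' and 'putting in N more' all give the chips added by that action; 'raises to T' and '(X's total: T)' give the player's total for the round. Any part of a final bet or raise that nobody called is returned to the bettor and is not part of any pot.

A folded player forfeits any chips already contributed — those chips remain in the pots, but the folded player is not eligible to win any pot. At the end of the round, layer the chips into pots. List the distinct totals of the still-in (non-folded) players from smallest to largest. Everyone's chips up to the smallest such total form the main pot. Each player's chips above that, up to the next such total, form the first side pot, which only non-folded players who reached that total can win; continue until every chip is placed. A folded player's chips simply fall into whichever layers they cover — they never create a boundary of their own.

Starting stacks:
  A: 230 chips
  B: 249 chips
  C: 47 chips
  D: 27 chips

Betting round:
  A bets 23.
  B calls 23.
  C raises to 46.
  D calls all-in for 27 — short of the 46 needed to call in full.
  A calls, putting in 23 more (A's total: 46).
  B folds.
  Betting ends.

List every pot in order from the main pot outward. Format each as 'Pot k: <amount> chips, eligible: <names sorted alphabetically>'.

Pot 1: 104 chips, eligible: A, C, D
Pot 2: 38 chips, eligible: A, C

Derivation:
Contributions: A=46, B=23, C=46, D=27
Folded: B
Pot levels (distinct totals of non-folded players): 27, 46
Layer 1-27: A 27 + B 23 + C 27 + D 27 = 104 chips; eligible A, C, D
Layer 28-46: 19 each from A, C = 19*2 = 38 chips; eligible A, C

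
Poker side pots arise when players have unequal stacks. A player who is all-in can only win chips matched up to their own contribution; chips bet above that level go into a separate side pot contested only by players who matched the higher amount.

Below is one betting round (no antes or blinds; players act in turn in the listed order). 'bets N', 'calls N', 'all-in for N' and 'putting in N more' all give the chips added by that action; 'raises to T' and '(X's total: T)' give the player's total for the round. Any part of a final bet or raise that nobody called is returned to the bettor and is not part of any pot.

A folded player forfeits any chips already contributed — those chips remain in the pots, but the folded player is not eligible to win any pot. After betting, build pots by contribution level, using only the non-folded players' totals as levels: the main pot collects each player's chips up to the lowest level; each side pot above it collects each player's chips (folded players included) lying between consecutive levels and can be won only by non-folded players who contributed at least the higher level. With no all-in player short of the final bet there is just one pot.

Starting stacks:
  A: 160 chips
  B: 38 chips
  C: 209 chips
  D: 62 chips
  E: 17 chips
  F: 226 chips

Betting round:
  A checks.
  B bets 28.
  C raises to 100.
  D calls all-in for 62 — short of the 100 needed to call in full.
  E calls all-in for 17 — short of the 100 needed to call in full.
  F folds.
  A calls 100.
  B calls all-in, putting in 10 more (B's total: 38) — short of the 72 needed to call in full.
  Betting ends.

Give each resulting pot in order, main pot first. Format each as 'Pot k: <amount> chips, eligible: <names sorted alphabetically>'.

Pot 1: 85 chips, eligible: A, B, C, D, E
Pot 2: 84 chips, eligible: A, B, C, D
Pot 3: 72 chips, eligible: A, C, D
Pot 4: 76 chips, eligible: A, C

Derivation:
Contributions: A=100, B=38, C=100, D=62, E=17
Folded: F
Pot levels (distinct totals of non-folded players): 17, 38, 62, 100
Layer 1-17: 17 each from A, B, C, D, E = 17*5 = 85 chips; eligible A, B, C, D, E
Layer 18-38: 21 each from A, B, C, D = 21*4 = 84 chips; eligible A, B, C, D
Layer 39-62: 24 each from A, C, D = 24*3 = 72 chips; eligible A, C, D
Layer 63-100: 38 each from A, C = 38*2 = 76 chips; eligible A, C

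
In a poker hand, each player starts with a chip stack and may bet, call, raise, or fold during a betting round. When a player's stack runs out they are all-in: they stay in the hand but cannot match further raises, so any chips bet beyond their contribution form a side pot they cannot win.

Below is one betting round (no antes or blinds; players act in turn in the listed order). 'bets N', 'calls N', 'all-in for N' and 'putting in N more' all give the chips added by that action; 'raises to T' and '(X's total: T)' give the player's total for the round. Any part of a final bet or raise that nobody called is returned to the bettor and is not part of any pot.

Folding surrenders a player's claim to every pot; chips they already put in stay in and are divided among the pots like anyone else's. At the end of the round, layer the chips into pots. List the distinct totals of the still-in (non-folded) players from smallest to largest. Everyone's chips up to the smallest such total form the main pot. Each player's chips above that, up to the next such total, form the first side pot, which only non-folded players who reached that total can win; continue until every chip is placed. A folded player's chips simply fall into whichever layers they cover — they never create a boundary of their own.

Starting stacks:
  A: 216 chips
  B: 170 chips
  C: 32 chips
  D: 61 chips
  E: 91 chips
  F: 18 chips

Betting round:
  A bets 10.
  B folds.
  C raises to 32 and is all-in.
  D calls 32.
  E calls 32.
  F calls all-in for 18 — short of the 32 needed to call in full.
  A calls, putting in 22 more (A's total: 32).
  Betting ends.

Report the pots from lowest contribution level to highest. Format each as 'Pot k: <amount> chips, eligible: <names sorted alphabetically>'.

Contributions: A=32, C=32, D=32, E=32, F=18
Folded: B
Pot levels (distinct totals of non-folded players): 18, 32
Layer 1-18: 18 each from A, C, D, E, F = 18*5 = 90 chips; eligible A, C, D, E, F
Layer 19-32: 14 each from A, C, D, E = 14*4 = 56 chips; eligible A, C, D, E

Pot 1: 90 chips, eligible: A, C, D, E, F
Pot 2: 56 chips, eligible: A, C, D, E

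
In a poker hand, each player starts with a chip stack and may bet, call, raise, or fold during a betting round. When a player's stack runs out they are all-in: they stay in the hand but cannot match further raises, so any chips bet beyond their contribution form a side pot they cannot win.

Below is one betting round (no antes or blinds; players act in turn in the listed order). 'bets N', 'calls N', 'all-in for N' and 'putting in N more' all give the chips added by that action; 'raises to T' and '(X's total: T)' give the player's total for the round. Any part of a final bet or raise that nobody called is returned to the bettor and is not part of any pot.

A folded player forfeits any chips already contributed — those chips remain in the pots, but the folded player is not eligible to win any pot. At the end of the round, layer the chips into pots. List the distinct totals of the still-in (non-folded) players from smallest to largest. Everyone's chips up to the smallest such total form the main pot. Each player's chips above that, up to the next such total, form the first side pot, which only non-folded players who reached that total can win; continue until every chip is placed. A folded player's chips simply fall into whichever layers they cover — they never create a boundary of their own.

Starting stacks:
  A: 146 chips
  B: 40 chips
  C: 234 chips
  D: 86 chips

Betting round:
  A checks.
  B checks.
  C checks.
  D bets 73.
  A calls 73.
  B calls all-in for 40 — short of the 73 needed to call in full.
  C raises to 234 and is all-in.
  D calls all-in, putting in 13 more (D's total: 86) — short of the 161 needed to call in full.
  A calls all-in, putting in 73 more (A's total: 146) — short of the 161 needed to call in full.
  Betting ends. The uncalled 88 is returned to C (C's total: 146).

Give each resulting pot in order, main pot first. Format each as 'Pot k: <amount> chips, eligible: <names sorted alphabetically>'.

Contributions (after 88 returned to C): A=146, B=40, C=146, D=86
Pot levels (distinct totals of non-folded players): 40, 86, 146
Layer 1-40: 40 each from A, B, C, D = 40*4 = 160 chips; eligible A, B, C, D
Layer 41-86: 46 each from A, C, D = 46*3 = 138 chips; eligible A, C, D
Layer 87-146: 60 each from A, C = 60*2 = 120 chips; eligible A, C

Pot 1: 160 chips, eligible: A, B, C, D
Pot 2: 138 chips, eligible: A, C, D
Pot 3: 120 chips, eligible: A, C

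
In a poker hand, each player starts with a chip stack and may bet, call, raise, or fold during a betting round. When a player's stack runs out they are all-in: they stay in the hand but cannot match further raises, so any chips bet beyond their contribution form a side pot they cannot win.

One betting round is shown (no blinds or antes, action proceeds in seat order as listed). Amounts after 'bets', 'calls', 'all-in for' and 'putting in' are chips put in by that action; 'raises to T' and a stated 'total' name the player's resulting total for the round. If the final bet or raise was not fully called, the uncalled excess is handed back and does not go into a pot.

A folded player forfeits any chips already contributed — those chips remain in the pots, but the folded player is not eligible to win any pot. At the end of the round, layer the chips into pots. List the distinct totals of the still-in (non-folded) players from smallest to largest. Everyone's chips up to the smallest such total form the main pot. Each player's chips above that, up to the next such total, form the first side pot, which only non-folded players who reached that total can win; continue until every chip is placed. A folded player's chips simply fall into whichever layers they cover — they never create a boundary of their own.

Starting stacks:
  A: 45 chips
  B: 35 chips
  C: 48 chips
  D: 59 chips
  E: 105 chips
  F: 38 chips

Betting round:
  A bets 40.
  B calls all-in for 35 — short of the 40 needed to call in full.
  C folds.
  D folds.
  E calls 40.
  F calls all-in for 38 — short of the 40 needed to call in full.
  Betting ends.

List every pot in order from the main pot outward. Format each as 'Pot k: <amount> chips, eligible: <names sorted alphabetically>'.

Contributions: A=40, B=35, E=40, F=38
Folded: C, D
Pot levels (distinct totals of non-folded players): 35, 38, 40
Layer 1-35: 35 each from A, B, E, F = 35*4 = 140 chips; eligible A, B, E, F
Layer 36-38: 3 each from A, E, F = 3*3 = 9 chips; eligible A, E, F
Layer 39-40: 2 each from A, E = 2*2 = 4 chips; eligible A, E

Pot 1: 140 chips, eligible: A, B, E, F
Pot 2: 9 chips, eligible: A, E, F
Pot 3: 4 chips, eligible: A, E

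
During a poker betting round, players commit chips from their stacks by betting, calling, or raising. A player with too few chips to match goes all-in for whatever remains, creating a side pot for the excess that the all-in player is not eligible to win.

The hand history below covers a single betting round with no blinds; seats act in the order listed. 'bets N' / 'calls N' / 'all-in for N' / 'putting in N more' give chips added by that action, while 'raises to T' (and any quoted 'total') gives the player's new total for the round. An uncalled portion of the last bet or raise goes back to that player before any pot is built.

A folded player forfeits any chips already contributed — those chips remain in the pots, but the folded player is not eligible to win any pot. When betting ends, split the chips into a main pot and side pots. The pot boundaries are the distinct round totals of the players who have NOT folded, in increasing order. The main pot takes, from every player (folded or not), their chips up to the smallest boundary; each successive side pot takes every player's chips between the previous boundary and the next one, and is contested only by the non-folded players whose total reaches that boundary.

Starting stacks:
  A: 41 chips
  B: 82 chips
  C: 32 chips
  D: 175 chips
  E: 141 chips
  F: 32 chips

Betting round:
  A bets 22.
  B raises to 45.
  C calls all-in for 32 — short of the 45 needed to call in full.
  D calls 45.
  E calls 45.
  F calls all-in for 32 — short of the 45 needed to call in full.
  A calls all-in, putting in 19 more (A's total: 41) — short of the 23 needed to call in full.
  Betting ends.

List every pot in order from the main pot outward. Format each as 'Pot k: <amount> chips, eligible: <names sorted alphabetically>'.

Pot 1: 192 chips, eligible: A, B, C, D, E, F
Pot 2: 36 chips, eligible: A, B, D, E
Pot 3: 12 chips, eligible: B, D, E

Derivation:
Contributions: A=41, B=45, C=32, D=45, E=45, F=32
Pot levels (distinct totals of non-folded players): 32, 41, 45
Layer 1-32: 32 each from A, B, C, D, E, F = 32*6 = 192 chips; eligible A, B, C, D, E, F
Layer 33-41: 9 each from A, B, D, E = 9*4 = 36 chips; eligible A, B, D, E
Layer 42-45: 4 each from B, D, E = 4*3 = 12 chips; eligible B, D, E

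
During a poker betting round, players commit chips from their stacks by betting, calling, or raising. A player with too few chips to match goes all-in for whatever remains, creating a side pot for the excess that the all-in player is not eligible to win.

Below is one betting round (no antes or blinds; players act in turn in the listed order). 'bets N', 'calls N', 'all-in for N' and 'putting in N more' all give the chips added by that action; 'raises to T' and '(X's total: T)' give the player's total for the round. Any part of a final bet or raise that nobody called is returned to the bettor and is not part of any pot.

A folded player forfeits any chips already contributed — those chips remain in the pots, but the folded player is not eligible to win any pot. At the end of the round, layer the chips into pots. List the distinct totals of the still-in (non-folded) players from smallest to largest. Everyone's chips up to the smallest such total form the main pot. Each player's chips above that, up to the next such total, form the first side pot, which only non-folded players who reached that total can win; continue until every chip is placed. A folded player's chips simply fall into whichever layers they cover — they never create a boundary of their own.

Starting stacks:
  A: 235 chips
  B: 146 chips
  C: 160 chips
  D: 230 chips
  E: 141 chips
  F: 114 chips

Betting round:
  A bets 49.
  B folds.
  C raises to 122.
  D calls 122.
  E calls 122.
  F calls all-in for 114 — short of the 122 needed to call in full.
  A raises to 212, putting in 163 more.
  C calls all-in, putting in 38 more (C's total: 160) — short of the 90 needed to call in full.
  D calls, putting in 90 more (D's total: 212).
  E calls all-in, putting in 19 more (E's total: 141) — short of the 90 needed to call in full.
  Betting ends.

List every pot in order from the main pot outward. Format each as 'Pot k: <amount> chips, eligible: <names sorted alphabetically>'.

Contributions: A=212, C=160, D=212, E=141, F=114
Folded: B
Pot levels (distinct totals of non-folded players): 114, 141, 160, 212
Layer 1-114: 114 each from A, C, D, E, F = 114*5 = 570 chips; eligible A, C, D, E, F
Layer 115-141: 27 each from A, C, D, E = 27*4 = 108 chips; eligible A, C, D, E
Layer 142-160: 19 each from A, C, D = 19*3 = 57 chips; eligible A, C, D
Layer 161-212: 52 each from A, D = 52*2 = 104 chips; eligible A, D

Pot 1: 570 chips, eligible: A, C, D, E, F
Pot 2: 108 chips, eligible: A, C, D, E
Pot 3: 57 chips, eligible: A, C, D
Pot 4: 104 chips, eligible: A, D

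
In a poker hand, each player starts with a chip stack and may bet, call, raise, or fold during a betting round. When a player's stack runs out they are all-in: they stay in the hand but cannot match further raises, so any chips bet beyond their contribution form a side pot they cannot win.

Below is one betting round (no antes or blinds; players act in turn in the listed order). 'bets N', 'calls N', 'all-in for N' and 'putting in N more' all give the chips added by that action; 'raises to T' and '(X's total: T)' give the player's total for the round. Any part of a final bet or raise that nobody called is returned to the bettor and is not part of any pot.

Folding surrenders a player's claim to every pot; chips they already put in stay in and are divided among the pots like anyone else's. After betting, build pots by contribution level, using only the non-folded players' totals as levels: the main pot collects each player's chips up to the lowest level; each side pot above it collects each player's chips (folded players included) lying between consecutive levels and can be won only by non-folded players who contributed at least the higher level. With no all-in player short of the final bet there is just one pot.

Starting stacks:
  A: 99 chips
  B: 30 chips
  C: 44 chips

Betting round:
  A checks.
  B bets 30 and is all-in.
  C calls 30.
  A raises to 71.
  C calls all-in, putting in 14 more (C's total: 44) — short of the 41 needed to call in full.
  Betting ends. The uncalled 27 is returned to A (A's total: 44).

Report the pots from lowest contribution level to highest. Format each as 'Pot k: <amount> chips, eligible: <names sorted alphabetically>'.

Pot 1: 90 chips, eligible: A, B, C
Pot 2: 28 chips, eligible: A, C

Derivation:
Contributions (after 27 returned to A): A=44, B=30, C=44
Pot levels (distinct totals of non-folded players): 30, 44
Layer 1-30: 30 each from A, B, C = 30*3 = 90 chips; eligible A, B, C
Layer 31-44: 14 each from A, C = 14*2 = 28 chips; eligible A, C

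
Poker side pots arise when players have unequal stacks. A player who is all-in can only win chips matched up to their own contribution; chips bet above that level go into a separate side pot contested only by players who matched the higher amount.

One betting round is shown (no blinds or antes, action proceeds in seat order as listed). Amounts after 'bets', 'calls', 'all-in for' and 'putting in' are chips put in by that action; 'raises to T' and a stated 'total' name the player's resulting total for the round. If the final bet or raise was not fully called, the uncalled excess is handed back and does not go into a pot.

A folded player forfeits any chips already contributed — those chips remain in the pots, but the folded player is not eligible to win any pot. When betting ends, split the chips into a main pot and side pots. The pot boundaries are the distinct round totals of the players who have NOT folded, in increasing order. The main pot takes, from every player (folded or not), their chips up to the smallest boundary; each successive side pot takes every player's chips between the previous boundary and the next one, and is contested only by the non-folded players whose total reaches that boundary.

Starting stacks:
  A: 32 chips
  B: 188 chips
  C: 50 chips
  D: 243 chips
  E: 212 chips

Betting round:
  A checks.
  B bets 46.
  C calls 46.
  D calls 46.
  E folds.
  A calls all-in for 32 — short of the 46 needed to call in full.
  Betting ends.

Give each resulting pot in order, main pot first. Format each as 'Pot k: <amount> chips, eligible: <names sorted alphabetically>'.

Pot 1: 128 chips, eligible: A, B, C, D
Pot 2: 42 chips, eligible: B, C, D

Derivation:
Contributions: A=32, B=46, C=46, D=46
Folded: E
Pot levels (distinct totals of non-folded players): 32, 46
Layer 1-32: 32 each from A, B, C, D = 32*4 = 128 chips; eligible A, B, C, D
Layer 33-46: 14 each from B, C, D = 14*3 = 42 chips; eligible B, C, D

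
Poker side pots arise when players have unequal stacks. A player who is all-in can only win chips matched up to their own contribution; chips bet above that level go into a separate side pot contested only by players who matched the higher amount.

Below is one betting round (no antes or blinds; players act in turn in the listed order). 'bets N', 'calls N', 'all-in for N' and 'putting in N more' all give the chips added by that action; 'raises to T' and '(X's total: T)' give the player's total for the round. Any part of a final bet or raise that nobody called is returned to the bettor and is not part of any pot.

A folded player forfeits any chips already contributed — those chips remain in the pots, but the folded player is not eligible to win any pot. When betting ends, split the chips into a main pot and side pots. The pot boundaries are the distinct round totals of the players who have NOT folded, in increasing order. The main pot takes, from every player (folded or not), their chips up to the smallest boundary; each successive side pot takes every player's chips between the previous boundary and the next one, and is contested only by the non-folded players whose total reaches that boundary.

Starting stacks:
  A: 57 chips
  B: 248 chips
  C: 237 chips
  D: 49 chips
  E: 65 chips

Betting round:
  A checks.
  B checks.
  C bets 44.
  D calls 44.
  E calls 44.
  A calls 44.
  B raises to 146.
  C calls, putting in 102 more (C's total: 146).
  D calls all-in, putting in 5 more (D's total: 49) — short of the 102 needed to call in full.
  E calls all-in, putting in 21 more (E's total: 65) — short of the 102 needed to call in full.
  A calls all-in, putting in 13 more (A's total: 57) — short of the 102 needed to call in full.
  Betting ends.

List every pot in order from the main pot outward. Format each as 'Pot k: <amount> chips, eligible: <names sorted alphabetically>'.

Contributions: A=57, B=146, C=146, D=49, E=65
Pot levels (distinct totals of non-folded players): 49, 57, 65, 146
Layer 1-49: 49 each from A, B, C, D, E = 49*5 = 245 chips; eligible A, B, C, D, E
Layer 50-57: 8 each from A, B, C, E = 8*4 = 32 chips; eligible A, B, C, E
Layer 58-65: 8 each from B, C, E = 8*3 = 24 chips; eligible B, C, E
Layer 66-146: 81 each from B, C = 81*2 = 162 chips; eligible B, C

Pot 1: 245 chips, eligible: A, B, C, D, E
Pot 2: 32 chips, eligible: A, B, C, E
Pot 3: 24 chips, eligible: B, C, E
Pot 4: 162 chips, eligible: B, C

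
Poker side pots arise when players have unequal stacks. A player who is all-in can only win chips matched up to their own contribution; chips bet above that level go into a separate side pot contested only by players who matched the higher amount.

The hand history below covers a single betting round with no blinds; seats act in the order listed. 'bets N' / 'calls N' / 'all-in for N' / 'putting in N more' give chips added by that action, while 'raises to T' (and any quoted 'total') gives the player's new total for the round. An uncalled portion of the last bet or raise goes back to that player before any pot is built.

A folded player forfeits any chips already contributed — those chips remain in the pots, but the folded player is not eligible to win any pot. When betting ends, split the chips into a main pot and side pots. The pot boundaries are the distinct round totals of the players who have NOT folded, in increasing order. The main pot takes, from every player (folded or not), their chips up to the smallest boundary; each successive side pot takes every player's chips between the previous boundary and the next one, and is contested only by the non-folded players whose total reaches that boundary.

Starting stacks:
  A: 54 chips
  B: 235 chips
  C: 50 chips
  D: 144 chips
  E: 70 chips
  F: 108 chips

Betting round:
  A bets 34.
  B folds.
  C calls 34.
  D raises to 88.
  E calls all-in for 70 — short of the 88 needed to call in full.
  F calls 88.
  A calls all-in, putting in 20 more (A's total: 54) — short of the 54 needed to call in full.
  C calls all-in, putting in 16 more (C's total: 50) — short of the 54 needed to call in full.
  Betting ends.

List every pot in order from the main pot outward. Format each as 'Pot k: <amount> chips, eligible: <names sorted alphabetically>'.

Pot 1: 250 chips, eligible: A, C, D, E, F
Pot 2: 16 chips, eligible: A, D, E, F
Pot 3: 48 chips, eligible: D, E, F
Pot 4: 36 chips, eligible: D, F

Derivation:
Contributions: A=54, C=50, D=88, E=70, F=88
Folded: B
Pot levels (distinct totals of non-folded players): 50, 54, 70, 88
Layer 1-50: 50 each from A, C, D, E, F = 50*5 = 250 chips; eligible A, C, D, E, F
Layer 51-54: 4 each from A, D, E, F = 4*4 = 16 chips; eligible A, D, E, F
Layer 55-70: 16 each from D, E, F = 16*3 = 48 chips; eligible D, E, F
Layer 71-88: 18 each from D, F = 18*2 = 36 chips; eligible D, F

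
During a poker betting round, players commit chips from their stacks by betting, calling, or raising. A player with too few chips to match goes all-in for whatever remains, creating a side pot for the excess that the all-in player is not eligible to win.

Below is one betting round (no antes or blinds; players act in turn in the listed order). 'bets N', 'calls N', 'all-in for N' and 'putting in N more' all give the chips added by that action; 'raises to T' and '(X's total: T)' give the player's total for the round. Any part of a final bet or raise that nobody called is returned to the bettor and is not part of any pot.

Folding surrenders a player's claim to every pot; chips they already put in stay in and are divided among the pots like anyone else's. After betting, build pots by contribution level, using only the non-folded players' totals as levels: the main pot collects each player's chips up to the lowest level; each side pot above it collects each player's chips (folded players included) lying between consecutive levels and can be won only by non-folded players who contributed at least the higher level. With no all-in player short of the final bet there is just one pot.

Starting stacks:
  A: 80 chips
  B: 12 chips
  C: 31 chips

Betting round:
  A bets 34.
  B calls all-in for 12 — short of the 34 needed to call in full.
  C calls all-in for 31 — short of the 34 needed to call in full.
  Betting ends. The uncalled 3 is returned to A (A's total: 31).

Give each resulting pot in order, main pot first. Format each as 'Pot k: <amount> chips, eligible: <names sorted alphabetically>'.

Pot 1: 36 chips, eligible: A, B, C
Pot 2: 38 chips, eligible: A, C

Derivation:
Contributions (after 3 returned to A): A=31, B=12, C=31
Pot levels (distinct totals of non-folded players): 12, 31
Layer 1-12: 12 each from A, B, C = 12*3 = 36 chips; eligible A, B, C
Layer 13-31: 19 each from A, C = 19*2 = 38 chips; eligible A, C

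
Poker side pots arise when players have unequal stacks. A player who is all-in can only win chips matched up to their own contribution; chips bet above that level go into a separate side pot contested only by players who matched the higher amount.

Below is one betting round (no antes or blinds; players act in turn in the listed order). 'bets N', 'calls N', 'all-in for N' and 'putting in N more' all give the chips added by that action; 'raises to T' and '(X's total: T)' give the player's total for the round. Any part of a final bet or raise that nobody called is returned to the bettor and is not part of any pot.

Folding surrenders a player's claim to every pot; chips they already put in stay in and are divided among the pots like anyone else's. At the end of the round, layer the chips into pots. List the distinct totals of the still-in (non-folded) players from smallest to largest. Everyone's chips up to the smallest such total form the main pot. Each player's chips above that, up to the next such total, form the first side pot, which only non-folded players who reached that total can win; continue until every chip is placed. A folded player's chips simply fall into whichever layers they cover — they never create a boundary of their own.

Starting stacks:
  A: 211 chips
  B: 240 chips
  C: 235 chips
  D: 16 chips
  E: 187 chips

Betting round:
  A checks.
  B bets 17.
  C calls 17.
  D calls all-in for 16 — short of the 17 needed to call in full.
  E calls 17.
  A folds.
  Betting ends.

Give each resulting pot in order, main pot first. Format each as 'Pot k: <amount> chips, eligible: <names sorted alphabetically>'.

Contributions: B=17, C=17, D=16, E=17
Folded: A
Pot levels (distinct totals of non-folded players): 16, 17
Layer 1-16: 16 each from B, C, D, E = 16*4 = 64 chips; eligible B, C, D, E
Layer 17-17: 1 each from B, C, E = 1*3 = 3 chips; eligible B, C, E

Pot 1: 64 chips, eligible: B, C, D, E
Pot 2: 3 chips, eligible: B, C, E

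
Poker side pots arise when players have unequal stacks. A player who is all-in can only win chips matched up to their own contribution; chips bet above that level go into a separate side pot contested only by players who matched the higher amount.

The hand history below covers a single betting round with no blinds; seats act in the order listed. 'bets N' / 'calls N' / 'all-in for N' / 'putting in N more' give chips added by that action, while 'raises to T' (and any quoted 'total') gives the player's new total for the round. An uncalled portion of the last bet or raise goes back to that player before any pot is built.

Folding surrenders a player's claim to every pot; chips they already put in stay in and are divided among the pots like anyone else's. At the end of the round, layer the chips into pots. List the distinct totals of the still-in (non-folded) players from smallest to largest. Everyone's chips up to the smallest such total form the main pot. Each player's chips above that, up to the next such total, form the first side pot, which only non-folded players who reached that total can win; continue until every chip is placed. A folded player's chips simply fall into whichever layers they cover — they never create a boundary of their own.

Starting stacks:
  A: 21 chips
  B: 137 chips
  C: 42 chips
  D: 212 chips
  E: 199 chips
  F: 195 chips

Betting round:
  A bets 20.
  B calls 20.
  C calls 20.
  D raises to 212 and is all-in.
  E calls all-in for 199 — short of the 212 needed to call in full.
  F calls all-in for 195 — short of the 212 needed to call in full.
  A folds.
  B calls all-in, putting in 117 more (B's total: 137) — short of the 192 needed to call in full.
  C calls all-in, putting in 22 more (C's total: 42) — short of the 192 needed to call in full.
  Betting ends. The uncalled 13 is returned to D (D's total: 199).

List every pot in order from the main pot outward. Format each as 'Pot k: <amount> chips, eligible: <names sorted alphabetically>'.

Pot 1: 230 chips, eligible: B, C, D, E, F
Pot 2: 380 chips, eligible: B, D, E, F
Pot 3: 174 chips, eligible: D, E, F
Pot 4: 8 chips, eligible: D, E

Derivation:
Contributions (after 13 returned to D): A=20, B=137, C=42, D=199, E=199, F=195
Folded: A
Pot levels (distinct totals of non-folded players): 42, 137, 195, 199
Layer 1-42: A 20 + B 42 + C 42 + D 42 + E 42 + F 42 = 230 chips; eligible B, C, D, E, F
Layer 43-137: 95 each from B, D, E, F = 95*4 = 380 chips; eligible B, D, E, F
Layer 138-195: 58 each from D, E, F = 58*3 = 174 chips; eligible D, E, F
Layer 196-199: 4 each from D, E = 4*2 = 8 chips; eligible D, E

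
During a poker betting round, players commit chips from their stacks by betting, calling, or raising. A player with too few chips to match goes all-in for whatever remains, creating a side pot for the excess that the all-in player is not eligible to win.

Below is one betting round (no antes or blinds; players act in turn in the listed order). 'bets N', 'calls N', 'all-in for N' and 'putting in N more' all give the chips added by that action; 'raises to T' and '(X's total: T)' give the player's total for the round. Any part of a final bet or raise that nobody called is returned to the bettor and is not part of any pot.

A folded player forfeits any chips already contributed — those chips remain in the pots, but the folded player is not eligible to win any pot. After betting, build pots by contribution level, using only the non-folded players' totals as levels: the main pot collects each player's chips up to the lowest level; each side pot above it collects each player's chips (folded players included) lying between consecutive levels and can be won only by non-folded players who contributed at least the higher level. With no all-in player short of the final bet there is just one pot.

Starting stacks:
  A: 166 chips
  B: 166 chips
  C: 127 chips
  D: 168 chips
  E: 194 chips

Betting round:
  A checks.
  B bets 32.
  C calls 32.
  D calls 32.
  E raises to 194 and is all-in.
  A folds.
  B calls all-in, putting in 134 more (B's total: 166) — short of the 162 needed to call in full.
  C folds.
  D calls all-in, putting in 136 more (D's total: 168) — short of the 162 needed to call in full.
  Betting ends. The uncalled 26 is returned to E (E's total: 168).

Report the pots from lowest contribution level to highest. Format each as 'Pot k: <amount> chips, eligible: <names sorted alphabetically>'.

Pot 1: 530 chips, eligible: B, D, E
Pot 2: 4 chips, eligible: D, E

Derivation:
Contributions (after 26 returned to E): B=166, C=32, D=168, E=168
Folded: A, C
Pot levels (distinct totals of non-folded players): 166, 168
Layer 1-166: B 166 + C 32 + D 166 + E 166 = 530 chips; eligible B, D, E
Layer 167-168: 2 each from D, E = 2*2 = 4 chips; eligible D, E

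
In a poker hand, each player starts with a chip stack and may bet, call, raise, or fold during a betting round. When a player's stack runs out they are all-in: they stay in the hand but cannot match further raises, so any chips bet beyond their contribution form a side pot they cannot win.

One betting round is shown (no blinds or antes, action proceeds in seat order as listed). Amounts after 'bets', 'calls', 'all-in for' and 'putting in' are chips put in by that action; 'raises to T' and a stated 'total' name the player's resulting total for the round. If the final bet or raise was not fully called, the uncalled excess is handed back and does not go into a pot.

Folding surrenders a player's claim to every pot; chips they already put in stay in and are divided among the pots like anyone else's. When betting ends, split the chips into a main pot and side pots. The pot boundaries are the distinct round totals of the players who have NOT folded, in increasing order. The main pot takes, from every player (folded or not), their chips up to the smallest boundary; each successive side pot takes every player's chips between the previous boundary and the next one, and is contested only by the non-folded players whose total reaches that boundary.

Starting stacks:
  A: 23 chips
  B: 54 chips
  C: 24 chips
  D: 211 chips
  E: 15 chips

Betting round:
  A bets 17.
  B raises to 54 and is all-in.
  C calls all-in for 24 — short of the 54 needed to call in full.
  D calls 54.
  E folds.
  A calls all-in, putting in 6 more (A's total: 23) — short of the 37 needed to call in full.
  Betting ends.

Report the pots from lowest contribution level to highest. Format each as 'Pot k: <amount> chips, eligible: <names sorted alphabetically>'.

Pot 1: 92 chips, eligible: A, B, C, D
Pot 2: 3 chips, eligible: B, C, D
Pot 3: 60 chips, eligible: B, D

Derivation:
Contributions: A=23, B=54, C=24, D=54
Folded: E
Pot levels (distinct totals of non-folded players): 23, 24, 54
Layer 1-23: 23 each from A, B, C, D = 23*4 = 92 chips; eligible A, B, C, D
Layer 24-24: 1 each from B, C, D = 1*3 = 3 chips; eligible B, C, D
Layer 25-54: 30 each from B, D = 30*2 = 60 chips; eligible B, D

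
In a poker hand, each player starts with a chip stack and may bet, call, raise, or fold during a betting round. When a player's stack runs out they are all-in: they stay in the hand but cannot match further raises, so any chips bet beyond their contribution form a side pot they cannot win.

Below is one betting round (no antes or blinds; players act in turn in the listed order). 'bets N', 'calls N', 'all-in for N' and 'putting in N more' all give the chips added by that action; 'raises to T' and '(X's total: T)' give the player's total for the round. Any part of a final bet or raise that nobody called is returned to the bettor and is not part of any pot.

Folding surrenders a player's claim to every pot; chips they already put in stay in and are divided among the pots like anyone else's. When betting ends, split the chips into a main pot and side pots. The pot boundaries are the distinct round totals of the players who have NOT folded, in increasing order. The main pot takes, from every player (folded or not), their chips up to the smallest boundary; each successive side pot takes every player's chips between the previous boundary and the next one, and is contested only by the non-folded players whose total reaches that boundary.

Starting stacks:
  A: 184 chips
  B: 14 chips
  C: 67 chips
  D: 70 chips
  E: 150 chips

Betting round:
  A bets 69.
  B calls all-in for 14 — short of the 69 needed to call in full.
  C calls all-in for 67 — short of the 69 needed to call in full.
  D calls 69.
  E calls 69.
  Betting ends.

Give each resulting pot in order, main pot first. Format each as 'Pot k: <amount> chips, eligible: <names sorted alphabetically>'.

Pot 1: 70 chips, eligible: A, B, C, D, E
Pot 2: 212 chips, eligible: A, C, D, E
Pot 3: 6 chips, eligible: A, D, E

Derivation:
Contributions: A=69, B=14, C=67, D=69, E=69
Pot levels (distinct totals of non-folded players): 14, 67, 69
Layer 1-14: 14 each from A, B, C, D, E = 14*5 = 70 chips; eligible A, B, C, D, E
Layer 15-67: 53 each from A, C, D, E = 53*4 = 212 chips; eligible A, C, D, E
Layer 68-69: 2 each from A, D, E = 2*3 = 6 chips; eligible A, D, E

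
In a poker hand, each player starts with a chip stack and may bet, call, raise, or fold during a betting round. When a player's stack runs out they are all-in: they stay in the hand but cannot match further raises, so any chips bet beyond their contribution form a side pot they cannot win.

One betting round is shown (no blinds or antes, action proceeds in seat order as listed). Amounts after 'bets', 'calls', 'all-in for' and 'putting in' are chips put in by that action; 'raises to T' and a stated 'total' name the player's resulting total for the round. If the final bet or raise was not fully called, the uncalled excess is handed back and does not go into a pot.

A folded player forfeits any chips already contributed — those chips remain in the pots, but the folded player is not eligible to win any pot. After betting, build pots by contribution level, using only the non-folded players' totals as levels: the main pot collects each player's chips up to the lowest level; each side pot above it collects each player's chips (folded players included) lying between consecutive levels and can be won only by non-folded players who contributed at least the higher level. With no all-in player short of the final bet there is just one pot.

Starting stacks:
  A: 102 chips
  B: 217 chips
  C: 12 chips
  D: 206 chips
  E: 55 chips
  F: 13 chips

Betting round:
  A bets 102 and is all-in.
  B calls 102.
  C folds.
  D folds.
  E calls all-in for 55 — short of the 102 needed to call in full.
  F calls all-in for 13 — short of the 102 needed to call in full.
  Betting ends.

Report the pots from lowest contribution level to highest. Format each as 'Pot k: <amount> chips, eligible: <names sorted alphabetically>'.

Contributions: A=102, B=102, E=55, F=13
Folded: C, D
Pot levels (distinct totals of non-folded players): 13, 55, 102
Layer 1-13: 13 each from A, B, E, F = 13*4 = 52 chips; eligible A, B, E, F
Layer 14-55: 42 each from A, B, E = 42*3 = 126 chips; eligible A, B, E
Layer 56-102: 47 each from A, B = 47*2 = 94 chips; eligible A, B

Pot 1: 52 chips, eligible: A, B, E, F
Pot 2: 126 chips, eligible: A, B, E
Pot 3: 94 chips, eligible: A, B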